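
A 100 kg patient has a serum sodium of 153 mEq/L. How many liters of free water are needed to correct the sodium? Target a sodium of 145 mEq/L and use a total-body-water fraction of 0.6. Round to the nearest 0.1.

3.3 L

TBW = 0.6 · 100 = 60 L
Free water deficit = TBW · (Na/145 − 1)
= 60 · (153/145 − 1)
= 60 · 0.0552
= 3.31 L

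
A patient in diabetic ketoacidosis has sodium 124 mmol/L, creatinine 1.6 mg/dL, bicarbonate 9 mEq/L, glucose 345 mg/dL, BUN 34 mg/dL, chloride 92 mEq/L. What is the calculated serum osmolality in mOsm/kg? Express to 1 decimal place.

279.3 mOsm/kg

Calculated osmolality = 2·Na + glucose/18 + BUN/2.8
= 2·124 + 345/18 + 34/2.8
= 248 + 19.17 + 12.14
= 279.31 mOsm/kg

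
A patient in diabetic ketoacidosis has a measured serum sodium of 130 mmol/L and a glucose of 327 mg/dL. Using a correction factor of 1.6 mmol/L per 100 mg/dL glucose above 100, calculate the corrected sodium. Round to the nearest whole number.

Corrected Na = measured Na + 1.6 · (glucose − 100)/100
= 130 + 1.6 · (327 − 100)/100
= 130 + 3.6
= 133.6 mmol/L

134 mmol/L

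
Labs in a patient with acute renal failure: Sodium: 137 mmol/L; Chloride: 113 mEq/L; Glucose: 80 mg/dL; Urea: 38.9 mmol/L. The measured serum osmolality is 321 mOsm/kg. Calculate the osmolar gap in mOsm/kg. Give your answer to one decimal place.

3.7 mOsm/kg

Calculated osmolality = 2·Na + glucose/18 + urea
= 2·137 + 80/18 + 38.9
= 274 + 4.44 + 38.90
= 317.34 mOsm/kg ≈ 317.3 mOsm/kg
Osmolar gap = measured − calculated = 321 − 317.3 = 3.7 mOsm/kg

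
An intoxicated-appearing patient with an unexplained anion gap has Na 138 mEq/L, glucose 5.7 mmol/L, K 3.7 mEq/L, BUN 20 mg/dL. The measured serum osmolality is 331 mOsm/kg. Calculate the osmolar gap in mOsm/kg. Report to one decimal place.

42.2 mOsm/kg

Calculated osmolality = 2·Na + glucose + BUN/2.8
= 2·138 + 5.7 + 20/2.8
= 276 + 5.70 + 7.14
= 288.84 mOsm/kg ≈ 288.8 mOsm/kg
Osmolar gap = measured − calculated = 331 − 288.8 = 42.2 mOsm/kg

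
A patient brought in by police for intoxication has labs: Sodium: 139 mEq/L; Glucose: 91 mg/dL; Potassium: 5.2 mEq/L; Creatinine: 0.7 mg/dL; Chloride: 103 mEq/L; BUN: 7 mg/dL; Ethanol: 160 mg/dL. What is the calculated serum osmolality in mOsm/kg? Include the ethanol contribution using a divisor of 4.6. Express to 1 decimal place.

Calculated osmolality = 2·Na + glucose/18 + BUN/2.8 + ethanol/4.6
= 2·139 + 91/18 + 7/2.8 + 160/4.6
= 278 + 5.06 + 2.50 + 34.78
= 320.34 mOsm/kg

320.3 mOsm/kg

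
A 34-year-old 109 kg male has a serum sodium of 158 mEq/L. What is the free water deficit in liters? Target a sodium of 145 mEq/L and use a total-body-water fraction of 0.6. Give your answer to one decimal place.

TBW = 0.6 · 109 = 65.4 L
Free water deficit = TBW · (Na/145 − 1)
= 65.4 · (158/145 − 1)
= 65.4 · 0.0897
= 5.87 L

5.9 L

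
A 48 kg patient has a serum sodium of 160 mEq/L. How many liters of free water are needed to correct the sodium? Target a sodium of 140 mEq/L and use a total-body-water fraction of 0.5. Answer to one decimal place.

TBW = 0.5 · 48 = 24 L
Free water deficit = TBW · (Na/140 − 1)
= 24 · (160/140 − 1)
= 24 · 0.1429
= 3.43 L

3.4 L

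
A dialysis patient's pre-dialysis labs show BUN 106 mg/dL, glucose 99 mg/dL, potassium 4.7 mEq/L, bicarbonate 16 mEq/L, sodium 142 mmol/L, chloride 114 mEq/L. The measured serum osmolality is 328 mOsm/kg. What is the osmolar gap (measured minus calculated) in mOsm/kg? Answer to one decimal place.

0.6 mOsm/kg

Calculated osmolality = 2·Na + glucose/18 + BUN/2.8
= 2·142 + 99/18 + 106/2.8
= 284 + 5.50 + 37.86
= 327.36 mOsm/kg ≈ 327.4 mOsm/kg
Osmolar gap = measured − calculated = 328 − 327.4 = 0.6 mOsm/kg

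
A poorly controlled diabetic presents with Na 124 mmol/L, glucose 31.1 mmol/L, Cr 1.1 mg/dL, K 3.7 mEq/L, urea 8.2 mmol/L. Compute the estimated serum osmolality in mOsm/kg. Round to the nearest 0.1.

287.3 mOsm/kg

Calculated osmolality = 2·Na + glucose + urea
= 2·124 + 31.1 + 8.2
= 248 + 31.10 + 8.20
= 287.3 mOsm/kg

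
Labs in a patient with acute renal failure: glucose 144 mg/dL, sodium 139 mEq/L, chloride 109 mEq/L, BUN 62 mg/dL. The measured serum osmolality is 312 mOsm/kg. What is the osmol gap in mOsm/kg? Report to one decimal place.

3.9 mOsm/kg

Calculated osmolality = 2·Na + glucose/18 + BUN/2.8
= 2·139 + 144/18 + 62/2.8
= 278 + 8 + 22.14
= 308.14 mOsm/kg ≈ 308.1 mOsm/kg
Osmolar gap = measured − calculated = 312 − 308.1 = 3.9 mOsm/kg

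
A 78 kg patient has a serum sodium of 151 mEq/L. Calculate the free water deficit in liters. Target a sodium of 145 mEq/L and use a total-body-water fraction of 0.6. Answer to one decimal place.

1.9 L

TBW = 0.6 · 78 = 46.8 L
Free water deficit = TBW · (Na/145 − 1)
= 46.8 · (151/145 − 1)
= 46.8 · 0.0414
= 1.94 L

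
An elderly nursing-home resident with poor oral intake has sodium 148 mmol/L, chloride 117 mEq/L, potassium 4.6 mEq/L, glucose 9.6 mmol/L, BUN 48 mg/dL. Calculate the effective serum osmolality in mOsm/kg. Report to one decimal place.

305.6 mOsm/kg

Effective osmolality excludes urea (freely permeant across cell membranes):
2·Na + glucose
= 2·148 + 9.6
= 296 + 9.6
= 305.6 mOsm/kg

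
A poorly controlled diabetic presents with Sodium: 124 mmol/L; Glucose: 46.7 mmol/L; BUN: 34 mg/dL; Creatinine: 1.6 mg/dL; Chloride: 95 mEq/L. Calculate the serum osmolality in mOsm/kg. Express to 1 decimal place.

Calculated osmolality = 2·Na + glucose + BUN/2.8
= 2·124 + 46.7 + 34/2.8
= 248 + 46.70 + 12.14
= 306.84 mOsm/kg

306.8 mOsm/kg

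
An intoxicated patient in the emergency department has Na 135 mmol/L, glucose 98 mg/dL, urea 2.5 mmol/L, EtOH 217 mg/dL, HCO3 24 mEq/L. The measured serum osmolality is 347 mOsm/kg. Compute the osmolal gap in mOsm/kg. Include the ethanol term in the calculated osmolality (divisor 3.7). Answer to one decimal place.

10.4 mOsm/kg

Calculated osmolality = 2·Na + glucose/18 + urea + ethanol/3.7
= 2·135 + 98/18 + 2.5 + 217/3.7
= 270 + 5.44 + 2.50 + 58.65
= 336.59 mOsm/kg ≈ 336.6 mOsm/kg
Osmolar gap = measured − calculated = 347 − 336.6 = 10.4 mOsm/kg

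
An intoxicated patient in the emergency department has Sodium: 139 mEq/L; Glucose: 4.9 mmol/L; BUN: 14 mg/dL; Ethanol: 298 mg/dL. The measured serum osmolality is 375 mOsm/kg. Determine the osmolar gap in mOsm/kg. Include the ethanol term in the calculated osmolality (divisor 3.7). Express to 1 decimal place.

Calculated osmolality = 2·Na + glucose + BUN/2.8 + ethanol/3.7
= 2·139 + 4.9 + 14/2.8 + 298/3.7
= 278 + 4.90 + 5 + 80.54
= 368.44 mOsm/kg ≈ 368.4 mOsm/kg
Osmolar gap = measured − calculated = 375 − 368.4 = 6.6 mOsm/kg

6.6 mOsm/kg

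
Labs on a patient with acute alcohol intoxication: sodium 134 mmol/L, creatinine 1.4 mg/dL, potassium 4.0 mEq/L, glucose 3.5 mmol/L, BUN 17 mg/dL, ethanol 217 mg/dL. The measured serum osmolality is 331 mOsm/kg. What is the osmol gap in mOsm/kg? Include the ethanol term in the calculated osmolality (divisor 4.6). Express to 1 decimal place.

Calculated osmolality = 2·Na + glucose + BUN/2.8 + ethanol/4.6
= 2·134 + 3.5 + 17/2.8 + 217/4.6
= 268 + 3.50 + 6.07 + 47.17
= 324.74 mOsm/kg ≈ 324.7 mOsm/kg
Osmolar gap = measured − calculated = 331 − 324.7 = 6.3 mOsm/kg

6.3 mOsm/kg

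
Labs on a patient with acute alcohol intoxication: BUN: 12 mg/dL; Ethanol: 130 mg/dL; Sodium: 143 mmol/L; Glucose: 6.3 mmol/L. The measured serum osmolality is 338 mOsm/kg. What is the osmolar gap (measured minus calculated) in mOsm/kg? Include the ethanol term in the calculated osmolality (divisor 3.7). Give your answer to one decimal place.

Calculated osmolality = 2·Na + glucose + BUN/2.8 + ethanol/3.7
= 2·143 + 6.3 + 12/2.8 + 130/3.7
= 286 + 6.30 + 4.29 + 35.14
= 331.73 mOsm/kg ≈ 331.7 mOsm/kg
Osmolar gap = measured − calculated = 338 − 331.7 = 6.3 mOsm/kg

6.3 mOsm/kg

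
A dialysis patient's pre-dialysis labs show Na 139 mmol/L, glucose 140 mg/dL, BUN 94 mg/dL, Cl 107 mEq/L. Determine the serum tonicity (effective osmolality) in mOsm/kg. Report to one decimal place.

285.8 mOsm/kg

Effective osmolality excludes urea (freely permeant across cell membranes):
2·Na + glucose/18
= 2·139 + 140/18
= 278 + 7.78
= 285.78 mOsm/kg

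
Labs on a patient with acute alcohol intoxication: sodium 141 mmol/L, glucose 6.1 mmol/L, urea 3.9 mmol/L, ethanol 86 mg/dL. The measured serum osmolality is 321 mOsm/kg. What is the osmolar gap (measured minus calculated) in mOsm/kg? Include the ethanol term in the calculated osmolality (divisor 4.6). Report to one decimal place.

Calculated osmolality = 2·Na + glucose + urea + ethanol/4.6
= 2·141 + 6.1 + 3.9 + 86/4.6
= 282 + 6.10 + 3.90 + 18.70
= 310.7 mOsm/kg ≈ 310.7 mOsm/kg
Osmolar gap = measured − calculated = 321 − 310.7 = 10.3 mOsm/kg

10.3 mOsm/kg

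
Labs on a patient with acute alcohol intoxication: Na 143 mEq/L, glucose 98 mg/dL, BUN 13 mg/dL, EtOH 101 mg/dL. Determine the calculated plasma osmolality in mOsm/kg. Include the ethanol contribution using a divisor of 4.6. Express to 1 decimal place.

Calculated osmolality = 2·Na + glucose/18 + BUN/2.8 + ethanol/4.6
= 2·143 + 98/18 + 13/2.8 + 101/4.6
= 286 + 5.44 + 4.64 + 21.96
= 318.04 mOsm/kg

318.0 mOsm/kg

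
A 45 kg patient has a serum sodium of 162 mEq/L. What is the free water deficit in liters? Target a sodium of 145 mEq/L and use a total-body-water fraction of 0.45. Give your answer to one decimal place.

TBW = 0.45 · 45 = 20.25 L
Free water deficit = TBW · (Na/145 − 1)
= 20.25 · (162/145 − 1)
= 20.25 · 0.1172
= 2.37 L

2.4 L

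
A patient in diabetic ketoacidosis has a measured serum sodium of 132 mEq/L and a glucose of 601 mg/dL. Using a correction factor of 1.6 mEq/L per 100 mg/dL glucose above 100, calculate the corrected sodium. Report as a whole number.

Corrected Na = measured Na + 1.6 · (glucose − 100)/100
= 132 + 1.6 · (601 − 100)/100
= 132 + 8
= 140 mEq/L

140 mEq/L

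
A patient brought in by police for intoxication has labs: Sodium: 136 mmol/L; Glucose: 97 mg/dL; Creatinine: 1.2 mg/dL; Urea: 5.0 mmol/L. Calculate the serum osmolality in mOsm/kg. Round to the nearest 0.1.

282.4 mOsm/kg

Calculated osmolality = 2·Na + glucose/18 + urea
= 2·136 + 97/18 + 5
= 272 + 5.39 + 5
= 282.39 mOsm/kg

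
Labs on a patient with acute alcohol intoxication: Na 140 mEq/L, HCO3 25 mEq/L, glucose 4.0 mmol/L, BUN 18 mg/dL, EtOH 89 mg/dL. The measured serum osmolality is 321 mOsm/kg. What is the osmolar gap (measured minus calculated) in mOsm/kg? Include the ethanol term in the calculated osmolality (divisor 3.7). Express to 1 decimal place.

6.5 mOsm/kg

Calculated osmolality = 2·Na + glucose + BUN/2.8 + ethanol/3.7
= 2·140 + 4 + 18/2.8 + 89/3.7
= 280 + 4 + 6.43 + 24.05
= 314.48 mOsm/kg ≈ 314.5 mOsm/kg
Osmolar gap = measured − calculated = 321 − 314.5 = 6.5 mOsm/kg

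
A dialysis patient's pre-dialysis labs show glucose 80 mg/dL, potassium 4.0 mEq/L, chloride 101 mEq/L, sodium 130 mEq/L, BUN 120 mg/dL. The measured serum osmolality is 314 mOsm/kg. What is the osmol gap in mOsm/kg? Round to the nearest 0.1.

Calculated osmolality = 2·Na + glucose/18 + BUN/2.8
= 2·130 + 80/18 + 120/2.8
= 260 + 4.44 + 42.86
= 307.3 mOsm/kg ≈ 307.3 mOsm/kg
Osmolar gap = measured − calculated = 314 − 307.3 = 6.7 mOsm/kg

6.7 mOsm/kg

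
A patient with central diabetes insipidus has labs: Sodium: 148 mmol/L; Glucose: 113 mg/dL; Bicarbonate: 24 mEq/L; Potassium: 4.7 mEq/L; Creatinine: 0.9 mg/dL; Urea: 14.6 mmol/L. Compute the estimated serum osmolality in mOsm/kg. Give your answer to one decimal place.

Calculated osmolality = 2·Na + glucose/18 + urea
= 2·148 + 113/18 + 14.6
= 296 + 6.28 + 14.60
= 316.88 mOsm/kg

316.9 mOsm/kg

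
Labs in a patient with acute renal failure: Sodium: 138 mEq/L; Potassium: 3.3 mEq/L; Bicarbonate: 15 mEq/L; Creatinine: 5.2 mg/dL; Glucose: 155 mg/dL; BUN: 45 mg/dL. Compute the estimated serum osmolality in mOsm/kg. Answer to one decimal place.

Calculated osmolality = 2·Na + glucose/18 + BUN/2.8
= 2·138 + 155/18 + 45/2.8
= 276 + 8.61 + 16.07
= 300.68 mOsm/kg

300.7 mOsm/kg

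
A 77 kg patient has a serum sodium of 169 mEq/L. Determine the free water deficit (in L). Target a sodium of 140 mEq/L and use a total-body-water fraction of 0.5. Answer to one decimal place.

8.0 L

TBW = 0.5 · 77 = 38.5 L
Free water deficit = TBW · (Na/140 − 1)
= 38.5 · (169/140 − 1)
= 38.5 · 0.2071
= 7.97 L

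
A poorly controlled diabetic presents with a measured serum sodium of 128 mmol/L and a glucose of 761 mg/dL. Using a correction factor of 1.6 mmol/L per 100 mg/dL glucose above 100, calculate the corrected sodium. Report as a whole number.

139 mmol/L

Corrected Na = measured Na + 1.6 · (glucose − 100)/100
= 128 + 1.6 · (761 − 100)/100
= 128 + 10.6
= 138.6 mmol/L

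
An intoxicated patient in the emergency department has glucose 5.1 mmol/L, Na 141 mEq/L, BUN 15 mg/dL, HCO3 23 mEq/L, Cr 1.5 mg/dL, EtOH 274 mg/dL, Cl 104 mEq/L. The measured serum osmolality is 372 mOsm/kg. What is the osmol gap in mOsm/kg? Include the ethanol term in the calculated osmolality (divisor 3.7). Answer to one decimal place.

5.5 mOsm/kg

Calculated osmolality = 2·Na + glucose + BUN/2.8 + ethanol/3.7
= 2·141 + 5.1 + 15/2.8 + 274/3.7
= 282 + 5.10 + 5.36 + 74.05
= 366.51 mOsm/kg ≈ 366.5 mOsm/kg
Osmolar gap = measured − calculated = 372 − 366.5 = 5.5 mOsm/kg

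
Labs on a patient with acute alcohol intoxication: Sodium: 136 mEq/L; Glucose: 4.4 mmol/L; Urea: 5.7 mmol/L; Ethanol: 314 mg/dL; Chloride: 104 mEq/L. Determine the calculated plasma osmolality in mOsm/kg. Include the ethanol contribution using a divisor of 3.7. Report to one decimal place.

Calculated osmolality = 2·Na + glucose + urea + ethanol/3.7
= 2·136 + 4.4 + 5.7 + 314/3.7
= 272 + 4.40 + 5.70 + 84.86
= 366.96 mOsm/kg

367.0 mOsm/kg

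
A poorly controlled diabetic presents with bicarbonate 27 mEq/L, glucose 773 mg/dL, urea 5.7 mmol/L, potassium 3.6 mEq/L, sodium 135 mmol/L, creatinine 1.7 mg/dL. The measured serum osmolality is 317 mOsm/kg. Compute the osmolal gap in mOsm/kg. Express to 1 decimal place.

Calculated osmolality = 2·Na + glucose/18 + urea
= 2·135 + 773/18 + 5.7
= 270 + 42.94 + 5.70
= 318.64 mOsm/kg ≈ 318.6 mOsm/kg
Osmolar gap = measured − calculated = 317 − 318.6 = -1.6 mOsm/kg

-1.6 mOsm/kg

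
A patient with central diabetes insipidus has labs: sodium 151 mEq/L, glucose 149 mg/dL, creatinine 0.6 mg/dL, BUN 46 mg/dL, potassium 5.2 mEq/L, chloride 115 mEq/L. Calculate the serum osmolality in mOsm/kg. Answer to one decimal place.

326.7 mOsm/kg

Calculated osmolality = 2·Na + glucose/18 + BUN/2.8
= 2·151 + 149/18 + 46/2.8
= 302 + 8.28 + 16.43
= 326.71 mOsm/kg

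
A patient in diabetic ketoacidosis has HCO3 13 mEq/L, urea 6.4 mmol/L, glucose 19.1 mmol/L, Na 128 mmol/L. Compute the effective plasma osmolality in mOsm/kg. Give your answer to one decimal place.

Effective osmolality excludes urea (freely permeant across cell membranes):
2·Na + glucose
= 2·128 + 19.1
= 256 + 19.1
= 275.1 mOsm/kg

275.1 mOsm/kg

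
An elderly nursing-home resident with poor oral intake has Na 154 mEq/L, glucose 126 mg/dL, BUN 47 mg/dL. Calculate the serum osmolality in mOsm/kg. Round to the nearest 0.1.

Calculated osmolality = 2·Na + glucose/18 + BUN/2.8
= 2·154 + 126/18 + 47/2.8
= 308 + 7 + 16.79
= 331.79 mOsm/kg

331.8 mOsm/kg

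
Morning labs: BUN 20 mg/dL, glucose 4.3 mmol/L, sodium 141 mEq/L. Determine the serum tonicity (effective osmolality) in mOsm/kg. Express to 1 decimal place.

286.3 mOsm/kg

Effective osmolality excludes urea (freely permeant across cell membranes):
2·Na + glucose
= 2·141 + 4.3
= 282 + 4.3
= 286.3 mOsm/kg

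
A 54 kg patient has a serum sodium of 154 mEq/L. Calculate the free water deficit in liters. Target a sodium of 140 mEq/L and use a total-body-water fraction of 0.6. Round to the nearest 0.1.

3.2 L

TBW = 0.6 · 54 = 32.4 L
Free water deficit = TBW · (Na/140 − 1)
= 32.4 · (154/140 − 1)
= 32.4 · 0.1
= 3.24 L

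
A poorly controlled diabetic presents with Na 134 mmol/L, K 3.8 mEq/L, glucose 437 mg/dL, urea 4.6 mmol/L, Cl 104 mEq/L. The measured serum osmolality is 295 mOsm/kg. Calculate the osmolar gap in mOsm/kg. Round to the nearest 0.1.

Calculated osmolality = 2·Na + glucose/18 + urea
= 2·134 + 437/18 + 4.6
= 268 + 24.28 + 4.60
= 296.88 mOsm/kg ≈ 296.9 mOsm/kg
Osmolar gap = measured − calculated = 295 − 296.9 = -1.9 mOsm/kg

-1.9 mOsm/kg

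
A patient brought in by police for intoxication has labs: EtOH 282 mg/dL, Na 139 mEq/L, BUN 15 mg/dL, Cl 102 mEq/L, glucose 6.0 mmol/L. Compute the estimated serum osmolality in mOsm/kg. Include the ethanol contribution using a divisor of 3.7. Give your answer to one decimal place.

365.6 mOsm/kg

Calculated osmolality = 2·Na + glucose + BUN/2.8 + ethanol/3.7
= 2·139 + 6 + 15/2.8 + 282/3.7
= 278 + 6 + 5.36 + 76.22
= 365.58 mOsm/kg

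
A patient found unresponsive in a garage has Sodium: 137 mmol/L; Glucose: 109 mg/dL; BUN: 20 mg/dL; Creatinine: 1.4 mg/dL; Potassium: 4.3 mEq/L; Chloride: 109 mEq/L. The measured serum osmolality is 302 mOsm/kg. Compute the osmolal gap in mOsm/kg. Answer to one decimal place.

Calculated osmolality = 2·Na + glucose/18 + BUN/2.8
= 2·137 + 109/18 + 20/2.8
= 274 + 6.06 + 7.14
= 287.2 mOsm/kg ≈ 287.2 mOsm/kg
Osmolar gap = measured − calculated = 302 − 287.2 = 14.8 mOsm/kg

14.8 mOsm/kg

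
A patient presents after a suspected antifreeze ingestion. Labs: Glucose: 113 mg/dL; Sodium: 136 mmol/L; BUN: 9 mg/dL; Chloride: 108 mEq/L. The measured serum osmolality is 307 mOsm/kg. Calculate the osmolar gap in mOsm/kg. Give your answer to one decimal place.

Calculated osmolality = 2·Na + glucose/18 + BUN/2.8
= 2·136 + 113/18 + 9/2.8
= 272 + 6.28 + 3.21
= 281.49 mOsm/kg ≈ 281.5 mOsm/kg
Osmolar gap = measured − calculated = 307 − 281.5 = 25.5 mOsm/kg

25.5 mOsm/kg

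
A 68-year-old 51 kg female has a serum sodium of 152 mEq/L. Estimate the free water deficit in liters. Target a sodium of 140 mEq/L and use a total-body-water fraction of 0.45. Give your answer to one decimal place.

TBW = 0.45 · 51 = 22.95 L
Free water deficit = TBW · (Na/140 − 1)
= 22.95 · (152/140 − 1)
= 22.95 · 0.0857
= 1.97 L

2.0 L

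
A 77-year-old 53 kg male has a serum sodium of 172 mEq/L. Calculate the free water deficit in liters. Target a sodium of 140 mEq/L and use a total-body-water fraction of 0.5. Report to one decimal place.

6.1 L

TBW = 0.5 · 53 = 26.5 L
Free water deficit = TBW · (Na/140 − 1)
= 26.5 · (172/140 − 1)
= 26.5 · 0.2286
= 6.06 L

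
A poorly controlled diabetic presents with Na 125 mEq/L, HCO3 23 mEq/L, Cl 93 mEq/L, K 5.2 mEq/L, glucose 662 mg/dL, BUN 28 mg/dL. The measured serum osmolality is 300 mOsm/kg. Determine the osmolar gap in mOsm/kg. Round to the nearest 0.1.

3.2 mOsm/kg

Calculated osmolality = 2·Na + glucose/18 + BUN/2.8
= 2·125 + 662/18 + 28/2.8
= 250 + 36.78 + 10
= 296.78 mOsm/kg ≈ 296.8 mOsm/kg
Osmolar gap = measured − calculated = 300 − 296.8 = 3.2 mOsm/kg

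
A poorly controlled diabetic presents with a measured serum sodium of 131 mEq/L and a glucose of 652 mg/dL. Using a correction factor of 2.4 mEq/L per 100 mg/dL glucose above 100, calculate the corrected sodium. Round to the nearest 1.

144 mEq/L

Corrected Na = measured Na + 2.4 · (glucose − 100)/100
= 131 + 2.4 · (652 − 100)/100
= 131 + 13.2
= 144.2 mEq/L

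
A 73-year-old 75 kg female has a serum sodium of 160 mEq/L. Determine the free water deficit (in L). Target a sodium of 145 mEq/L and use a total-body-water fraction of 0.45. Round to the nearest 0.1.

TBW = 0.45 · 75 = 33.75 L
Free water deficit = TBW · (Na/145 − 1)
= 33.75 · (160/145 − 1)
= 33.75 · 0.1034
= 3.49 L

3.5 L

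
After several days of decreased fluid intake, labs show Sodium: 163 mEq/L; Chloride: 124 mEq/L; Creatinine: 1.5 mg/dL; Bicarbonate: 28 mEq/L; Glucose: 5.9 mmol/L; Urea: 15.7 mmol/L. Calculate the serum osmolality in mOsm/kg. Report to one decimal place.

Calculated osmolality = 2·Na + glucose + urea
= 2·163 + 5.9 + 15.7
= 326 + 5.90 + 15.70
= 347.6 mOsm/kg

347.6 mOsm/kg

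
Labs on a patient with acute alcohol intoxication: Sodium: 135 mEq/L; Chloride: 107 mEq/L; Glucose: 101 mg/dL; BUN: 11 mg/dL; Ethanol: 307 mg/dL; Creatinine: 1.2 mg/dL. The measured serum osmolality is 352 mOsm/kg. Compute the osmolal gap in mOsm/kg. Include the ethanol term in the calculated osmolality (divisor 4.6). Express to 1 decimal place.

Calculated osmolality = 2·Na + glucose/18 + BUN/2.8 + ethanol/4.6
= 2·135 + 101/18 + 11/2.8 + 307/4.6
= 270 + 5.61 + 3.93 + 66.74
= 346.28 mOsm/kg ≈ 346.3 mOsm/kg
Osmolar gap = measured − calculated = 352 − 346.3 = 5.7 mOsm/kg

5.7 mOsm/kg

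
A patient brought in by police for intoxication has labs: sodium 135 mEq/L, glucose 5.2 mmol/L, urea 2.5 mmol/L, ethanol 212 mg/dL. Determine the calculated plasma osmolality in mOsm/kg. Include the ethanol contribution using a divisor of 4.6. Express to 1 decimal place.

Calculated osmolality = 2·Na + glucose + urea + ethanol/4.6
= 2·135 + 5.2 + 2.5 + 212/4.6
= 270 + 5.20 + 2.50 + 46.09
= 323.79 mOsm/kg

323.8 mOsm/kg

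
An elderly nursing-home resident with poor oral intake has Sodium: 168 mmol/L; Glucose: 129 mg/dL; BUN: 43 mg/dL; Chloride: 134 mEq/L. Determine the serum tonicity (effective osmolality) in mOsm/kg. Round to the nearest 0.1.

Effective osmolality excludes urea (freely permeant across cell membranes):
2·Na + glucose/18
= 2·168 + 129/18
= 336 + 7.17
= 343.17 mOsm/kg

343.2 mOsm/kg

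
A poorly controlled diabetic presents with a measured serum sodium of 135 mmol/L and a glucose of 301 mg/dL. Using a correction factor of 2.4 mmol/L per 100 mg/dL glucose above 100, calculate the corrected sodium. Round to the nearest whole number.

Corrected Na = measured Na + 2.4 · (glucose − 100)/100
= 135 + 2.4 · (301 − 100)/100
= 135 + 4.8
= 139.8 mmol/L

140 mmol/L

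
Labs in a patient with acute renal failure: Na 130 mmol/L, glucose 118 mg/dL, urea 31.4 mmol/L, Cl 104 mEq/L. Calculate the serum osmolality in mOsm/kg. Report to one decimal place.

Calculated osmolality = 2·Na + glucose/18 + urea
= 2·130 + 118/18 + 31.4
= 260 + 6.56 + 31.40
= 297.96 mOsm/kg

298.0 mOsm/kg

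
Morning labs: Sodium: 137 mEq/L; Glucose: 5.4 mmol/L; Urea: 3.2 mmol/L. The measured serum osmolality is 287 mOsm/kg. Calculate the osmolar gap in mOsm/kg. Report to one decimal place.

Calculated osmolality = 2·Na + glucose + urea
= 2·137 + 5.4 + 3.2
= 274 + 5.40 + 3.20
= 282.6 mOsm/kg ≈ 282.6 mOsm/kg
Osmolar gap = measured − calculated = 287 − 282.6 = 4.4 mOsm/kg

4.4 mOsm/kg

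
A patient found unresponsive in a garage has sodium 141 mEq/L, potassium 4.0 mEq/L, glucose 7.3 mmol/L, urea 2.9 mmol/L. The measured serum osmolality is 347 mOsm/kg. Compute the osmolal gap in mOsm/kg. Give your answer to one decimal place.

54.8 mOsm/kg

Calculated osmolality = 2·Na + glucose + urea
= 2·141 + 7.3 + 2.9
= 282 + 7.30 + 2.90
= 292.2 mOsm/kg ≈ 292.2 mOsm/kg
Osmolar gap = measured − calculated = 347 − 292.2 = 54.8 mOsm/kg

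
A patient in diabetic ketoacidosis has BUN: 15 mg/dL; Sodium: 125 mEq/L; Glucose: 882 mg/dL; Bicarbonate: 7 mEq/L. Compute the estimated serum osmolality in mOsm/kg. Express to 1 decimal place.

304.4 mOsm/kg

Calculated osmolality = 2·Na + glucose/18 + BUN/2.8
= 2·125 + 882/18 + 15/2.8
= 250 + 49 + 5.36
= 304.36 mOsm/kg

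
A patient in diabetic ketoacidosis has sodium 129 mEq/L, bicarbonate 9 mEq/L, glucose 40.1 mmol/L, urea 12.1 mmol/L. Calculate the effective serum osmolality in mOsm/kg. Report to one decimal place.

Effective osmolality excludes urea (freely permeant across cell membranes):
2·Na + glucose
= 2·129 + 40.1
= 258 + 40.1
= 298.1 mOsm/kg

298.1 mOsm/kg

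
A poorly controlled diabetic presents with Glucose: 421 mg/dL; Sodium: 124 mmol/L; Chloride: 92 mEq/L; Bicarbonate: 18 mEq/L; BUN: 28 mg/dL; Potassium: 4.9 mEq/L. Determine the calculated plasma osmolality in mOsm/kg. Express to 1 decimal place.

281.4 mOsm/kg

Calculated osmolality = 2·Na + glucose/18 + BUN/2.8
= 2·124 + 421/18 + 28/2.8
= 248 + 23.39 + 10
= 281.39 mOsm/kg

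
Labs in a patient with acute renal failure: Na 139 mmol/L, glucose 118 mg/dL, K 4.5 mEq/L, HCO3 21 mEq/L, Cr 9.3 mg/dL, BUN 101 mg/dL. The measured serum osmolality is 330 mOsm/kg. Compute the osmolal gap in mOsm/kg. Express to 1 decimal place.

Calculated osmolality = 2·Na + glucose/18 + BUN/2.8
= 2·139 + 118/18 + 101/2.8
= 278 + 6.56 + 36.07
= 320.63 mOsm/kg ≈ 320.6 mOsm/kg
Osmolar gap = measured − calculated = 330 − 320.6 = 9.4 mOsm/kg

9.4 mOsm/kg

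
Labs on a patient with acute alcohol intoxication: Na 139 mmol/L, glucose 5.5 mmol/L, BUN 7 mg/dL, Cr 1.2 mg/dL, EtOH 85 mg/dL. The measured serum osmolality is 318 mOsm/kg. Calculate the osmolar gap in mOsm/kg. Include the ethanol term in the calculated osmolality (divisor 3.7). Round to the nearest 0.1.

9.0 mOsm/kg

Calculated osmolality = 2·Na + glucose + BUN/2.8 + ethanol/3.7
= 2·139 + 5.5 + 7/2.8 + 85/3.7
= 278 + 5.50 + 2.50 + 22.97
= 308.97 mOsm/kg ≈ 309.0 mOsm/kg
Osmolar gap = measured − calculated = 318 − 309.0 = 9.0 mOsm/kg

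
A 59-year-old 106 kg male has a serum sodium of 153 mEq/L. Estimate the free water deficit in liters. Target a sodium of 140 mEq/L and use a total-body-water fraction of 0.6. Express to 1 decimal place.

5.9 L

TBW = 0.6 · 106 = 63.6 L
Free water deficit = TBW · (Na/140 − 1)
= 63.6 · (153/140 − 1)
= 63.6 · 0.0929
= 5.91 L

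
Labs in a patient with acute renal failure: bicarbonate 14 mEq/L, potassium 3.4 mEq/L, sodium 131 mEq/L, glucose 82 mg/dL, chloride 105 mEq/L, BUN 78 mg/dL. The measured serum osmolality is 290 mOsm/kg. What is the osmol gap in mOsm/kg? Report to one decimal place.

-4.4 mOsm/kg

Calculated osmolality = 2·Na + glucose/18 + BUN/2.8
= 2·131 + 82/18 + 78/2.8
= 262 + 4.56 + 27.86
= 294.42 mOsm/kg ≈ 294.4 mOsm/kg
Osmolar gap = measured − calculated = 290 − 294.4 = -4.4 mOsm/kg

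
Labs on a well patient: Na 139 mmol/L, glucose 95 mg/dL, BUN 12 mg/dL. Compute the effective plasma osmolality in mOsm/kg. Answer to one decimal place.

283.3 mOsm/kg

Effective osmolality excludes urea (freely permeant across cell membranes):
2·Na + glucose/18
= 2·139 + 95/18
= 278 + 5.28
= 283.28 mOsm/kg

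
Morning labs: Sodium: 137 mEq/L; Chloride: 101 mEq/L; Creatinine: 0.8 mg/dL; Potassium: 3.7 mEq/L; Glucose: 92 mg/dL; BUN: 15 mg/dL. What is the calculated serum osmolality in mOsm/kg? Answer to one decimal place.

284.5 mOsm/kg

Calculated osmolality = 2·Na + glucose/18 + BUN/2.8
= 2·137 + 92/18 + 15/2.8
= 274 + 5.11 + 5.36
= 284.47 mOsm/kg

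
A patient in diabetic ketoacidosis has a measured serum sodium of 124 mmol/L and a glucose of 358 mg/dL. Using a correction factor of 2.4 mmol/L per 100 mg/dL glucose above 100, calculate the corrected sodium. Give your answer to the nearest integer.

Corrected Na = measured Na + 2.4 · (glucose − 100)/100
= 124 + 2.4 · (358 − 100)/100
= 124 + 6.2
= 130.2 mmol/L

130 mmol/L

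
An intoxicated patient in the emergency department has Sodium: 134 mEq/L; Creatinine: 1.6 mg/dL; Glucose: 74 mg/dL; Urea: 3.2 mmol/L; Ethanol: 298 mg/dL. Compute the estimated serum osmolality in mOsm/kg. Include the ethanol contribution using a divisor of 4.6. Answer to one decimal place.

340.1 mOsm/kg

Calculated osmolality = 2·Na + glucose/18 + urea + ethanol/4.6
= 2·134 + 74/18 + 3.2 + 298/4.6
= 268 + 4.11 + 3.20 + 64.78
= 340.09 mOsm/kg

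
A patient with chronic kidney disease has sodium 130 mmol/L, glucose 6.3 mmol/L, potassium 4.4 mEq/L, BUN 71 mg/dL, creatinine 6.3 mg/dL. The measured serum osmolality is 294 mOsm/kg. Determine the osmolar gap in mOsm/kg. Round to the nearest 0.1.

2.3 mOsm/kg

Calculated osmolality = 2·Na + glucose + BUN/2.8
= 2·130 + 6.3 + 71/2.8
= 260 + 6.30 + 25.36
= 291.66 mOsm/kg ≈ 291.7 mOsm/kg
Osmolar gap = measured − calculated = 294 − 291.7 = 2.3 mOsm/kg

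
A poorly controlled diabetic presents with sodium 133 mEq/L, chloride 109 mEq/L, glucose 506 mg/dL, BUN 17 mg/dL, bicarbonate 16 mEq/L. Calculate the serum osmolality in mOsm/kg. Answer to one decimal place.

Calculated osmolality = 2·Na + glucose/18 + BUN/2.8
= 2·133 + 506/18 + 17/2.8
= 266 + 28.11 + 6.07
= 300.18 mOsm/kg

300.2 mOsm/kg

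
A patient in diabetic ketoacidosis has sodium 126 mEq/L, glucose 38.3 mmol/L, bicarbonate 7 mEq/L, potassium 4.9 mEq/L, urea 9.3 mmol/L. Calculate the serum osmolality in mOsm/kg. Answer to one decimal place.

Calculated osmolality = 2·Na + glucose + urea
= 2·126 + 38.3 + 9.3
= 252 + 38.30 + 9.30
= 299.6 mOsm/kg

299.6 mOsm/kg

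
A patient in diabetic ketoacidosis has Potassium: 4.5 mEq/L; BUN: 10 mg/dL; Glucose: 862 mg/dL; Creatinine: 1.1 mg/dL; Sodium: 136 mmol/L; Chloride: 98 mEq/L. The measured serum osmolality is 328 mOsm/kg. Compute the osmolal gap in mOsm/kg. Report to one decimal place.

Calculated osmolality = 2·Na + glucose/18 + BUN/2.8
= 2·136 + 862/18 + 10/2.8
= 272 + 47.89 + 3.57
= 323.46 mOsm/kg ≈ 323.5 mOsm/kg
Osmolar gap = measured − calculated = 328 − 323.5 = 4.5 mOsm/kg

4.5 mOsm/kg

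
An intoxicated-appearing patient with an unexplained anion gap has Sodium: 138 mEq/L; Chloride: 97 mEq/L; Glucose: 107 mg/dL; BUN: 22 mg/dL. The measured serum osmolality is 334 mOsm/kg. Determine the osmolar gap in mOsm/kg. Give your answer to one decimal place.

44.2 mOsm/kg

Calculated osmolality = 2·Na + glucose/18 + BUN/2.8
= 2·138 + 107/18 + 22/2.8
= 276 + 5.94 + 7.86
= 289.8 mOsm/kg ≈ 289.8 mOsm/kg
Osmolar gap = measured − calculated = 334 − 289.8 = 44.2 mOsm/kg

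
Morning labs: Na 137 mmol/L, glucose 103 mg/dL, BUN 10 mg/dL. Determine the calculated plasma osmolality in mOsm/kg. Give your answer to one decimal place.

Calculated osmolality = 2·Na + glucose/18 + BUN/2.8
= 2·137 + 103/18 + 10/2.8
= 274 + 5.72 + 3.57
= 283.29 mOsm/kg

283.3 mOsm/kg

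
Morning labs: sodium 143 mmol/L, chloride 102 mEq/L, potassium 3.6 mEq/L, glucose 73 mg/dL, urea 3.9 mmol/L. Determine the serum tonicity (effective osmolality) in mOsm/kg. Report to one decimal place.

Effective osmolality excludes urea (freely permeant across cell membranes):
2·Na + glucose/18
= 2·143 + 73/18
= 286 + 4.06
= 290.06 mOsm/kg

290.1 mOsm/kg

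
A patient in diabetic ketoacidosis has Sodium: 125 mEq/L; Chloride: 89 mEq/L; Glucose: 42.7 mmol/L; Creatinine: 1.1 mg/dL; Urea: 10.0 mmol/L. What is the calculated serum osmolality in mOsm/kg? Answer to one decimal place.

Calculated osmolality = 2·Na + glucose + urea
= 2·125 + 42.7 + 10
= 250 + 42.70 + 10
= 302.7 mOsm/kg

302.7 mOsm/kg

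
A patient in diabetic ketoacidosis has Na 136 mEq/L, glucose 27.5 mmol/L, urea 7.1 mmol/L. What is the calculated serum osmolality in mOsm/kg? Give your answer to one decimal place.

306.6 mOsm/kg

Calculated osmolality = 2·Na + glucose + urea
= 2·136 + 27.5 + 7.1
= 272 + 27.50 + 7.10
= 306.6 mOsm/kg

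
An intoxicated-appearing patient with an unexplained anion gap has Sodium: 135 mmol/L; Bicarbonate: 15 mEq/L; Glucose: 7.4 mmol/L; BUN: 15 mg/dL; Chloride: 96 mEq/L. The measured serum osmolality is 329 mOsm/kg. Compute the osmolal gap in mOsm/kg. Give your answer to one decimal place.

Calculated osmolality = 2·Na + glucose + BUN/2.8
= 2·135 + 7.4 + 15/2.8
= 270 + 7.40 + 5.36
= 282.76 mOsm/kg ≈ 282.8 mOsm/kg
Osmolar gap = measured − calculated = 329 − 282.8 = 46.2 mOsm/kg

46.2 mOsm/kg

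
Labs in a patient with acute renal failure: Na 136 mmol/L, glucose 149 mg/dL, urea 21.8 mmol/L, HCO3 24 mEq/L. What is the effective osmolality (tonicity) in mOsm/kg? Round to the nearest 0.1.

280.3 mOsm/kg

Effective osmolality excludes urea (freely permeant across cell membranes):
2·Na + glucose/18
= 2·136 + 149/18
= 272 + 8.28
= 280.28 mOsm/kg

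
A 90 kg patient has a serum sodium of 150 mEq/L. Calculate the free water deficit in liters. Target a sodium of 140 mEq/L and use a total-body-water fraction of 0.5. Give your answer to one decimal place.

TBW = 0.5 · 90 = 45 L
Free water deficit = TBW · (Na/140 − 1)
= 45 · (150/140 − 1)
= 45 · 0.0714
= 3.21 L

3.2 L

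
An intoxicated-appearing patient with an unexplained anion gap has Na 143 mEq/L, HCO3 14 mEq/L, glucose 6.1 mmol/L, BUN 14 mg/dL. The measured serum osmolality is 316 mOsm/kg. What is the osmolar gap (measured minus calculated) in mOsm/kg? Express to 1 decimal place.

18.9 mOsm/kg

Calculated osmolality = 2·Na + glucose + BUN/2.8
= 2·143 + 6.1 + 14/2.8
= 286 + 6.10 + 5
= 297.1 mOsm/kg ≈ 297.1 mOsm/kg
Osmolar gap = measured − calculated = 316 − 297.1 = 18.9 mOsm/kg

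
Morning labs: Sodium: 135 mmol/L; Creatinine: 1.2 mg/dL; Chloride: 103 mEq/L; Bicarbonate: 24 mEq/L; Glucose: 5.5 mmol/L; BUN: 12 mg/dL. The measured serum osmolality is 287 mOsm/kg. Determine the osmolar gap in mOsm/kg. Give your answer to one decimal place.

7.2 mOsm/kg

Calculated osmolality = 2·Na + glucose + BUN/2.8
= 2·135 + 5.5 + 12/2.8
= 270 + 5.50 + 4.29
= 279.79 mOsm/kg ≈ 279.8 mOsm/kg
Osmolar gap = measured − calculated = 287 − 279.8 = 7.2 mOsm/kg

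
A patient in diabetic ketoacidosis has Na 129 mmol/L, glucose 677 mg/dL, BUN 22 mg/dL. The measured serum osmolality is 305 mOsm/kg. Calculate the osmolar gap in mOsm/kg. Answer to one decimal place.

Calculated osmolality = 2·Na + glucose/18 + BUN/2.8
= 2·129 + 677/18 + 22/2.8
= 258 + 37.61 + 7.86
= 303.47 mOsm/kg ≈ 303.5 mOsm/kg
Osmolar gap = measured − calculated = 305 − 303.5 = 1.5 mOsm/kg

1.5 mOsm/kg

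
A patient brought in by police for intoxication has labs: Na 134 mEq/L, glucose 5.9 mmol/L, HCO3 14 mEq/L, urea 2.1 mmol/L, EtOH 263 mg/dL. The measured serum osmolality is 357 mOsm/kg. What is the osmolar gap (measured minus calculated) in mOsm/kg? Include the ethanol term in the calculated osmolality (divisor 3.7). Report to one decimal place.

Calculated osmolality = 2·Na + glucose + urea + ethanol/3.7
= 2·134 + 5.9 + 2.1 + 263/3.7
= 268 + 5.90 + 2.10 + 71.08
= 347.08 mOsm/kg ≈ 347.1 mOsm/kg
Osmolar gap = measured − calculated = 357 − 347.1 = 9.9 mOsm/kg

9.9 mOsm/kg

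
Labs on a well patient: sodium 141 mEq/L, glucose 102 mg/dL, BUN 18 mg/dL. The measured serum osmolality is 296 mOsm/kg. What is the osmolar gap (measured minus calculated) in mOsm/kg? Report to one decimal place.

1.9 mOsm/kg

Calculated osmolality = 2·Na + glucose/18 + BUN/2.8
= 2·141 + 102/18 + 18/2.8
= 282 + 5.67 + 6.43
= 294.1 mOsm/kg ≈ 294.1 mOsm/kg
Osmolar gap = measured − calculated = 296 − 294.1 = 1.9 mOsm/kg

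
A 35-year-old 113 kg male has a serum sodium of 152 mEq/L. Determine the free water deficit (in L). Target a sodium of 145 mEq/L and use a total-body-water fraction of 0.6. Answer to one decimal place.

TBW = 0.6 · 113 = 67.8 L
Free water deficit = TBW · (Na/145 − 1)
= 67.8 · (152/145 − 1)
= 67.8 · 0.0483
= 3.27 L

3.3 L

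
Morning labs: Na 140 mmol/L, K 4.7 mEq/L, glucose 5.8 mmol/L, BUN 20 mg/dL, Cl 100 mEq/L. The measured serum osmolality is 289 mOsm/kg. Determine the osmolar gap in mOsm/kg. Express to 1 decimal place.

Calculated osmolality = 2·Na + glucose + BUN/2.8
= 2·140 + 5.8 + 20/2.8
= 280 + 5.80 + 7.14
= 292.94 mOsm/kg ≈ 292.9 mOsm/kg
Osmolar gap = measured − calculated = 289 − 292.9 = -3.9 mOsm/kg

-3.9 mOsm/kg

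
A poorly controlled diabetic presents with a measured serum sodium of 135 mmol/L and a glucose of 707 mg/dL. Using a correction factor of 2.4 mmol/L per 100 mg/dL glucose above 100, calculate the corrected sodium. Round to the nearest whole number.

Corrected Na = measured Na + 2.4 · (glucose − 100)/100
= 135 + 2.4 · (707 − 100)/100
= 135 + 14.6
= 149.6 mmol/L

150 mmol/L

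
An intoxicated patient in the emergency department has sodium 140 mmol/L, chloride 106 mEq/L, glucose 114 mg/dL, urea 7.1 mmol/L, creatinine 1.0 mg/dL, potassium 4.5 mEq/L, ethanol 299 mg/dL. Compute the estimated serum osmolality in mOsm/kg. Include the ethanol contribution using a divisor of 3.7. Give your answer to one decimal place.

Calculated osmolality = 2·Na + glucose/18 + urea + ethanol/3.7
= 2·140 + 114/18 + 7.1 + 299/3.7
= 280 + 6.33 + 7.10 + 80.81
= 374.24 mOsm/kg

374.2 mOsm/kg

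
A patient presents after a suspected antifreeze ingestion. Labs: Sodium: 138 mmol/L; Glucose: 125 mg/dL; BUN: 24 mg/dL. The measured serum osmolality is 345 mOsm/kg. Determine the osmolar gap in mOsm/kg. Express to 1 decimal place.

53.5 mOsm/kg

Calculated osmolality = 2·Na + glucose/18 + BUN/2.8
= 2·138 + 125/18 + 24/2.8
= 276 + 6.94 + 8.57
= 291.51 mOsm/kg ≈ 291.5 mOsm/kg
Osmolar gap = measured − calculated = 345 − 291.5 = 53.5 mOsm/kg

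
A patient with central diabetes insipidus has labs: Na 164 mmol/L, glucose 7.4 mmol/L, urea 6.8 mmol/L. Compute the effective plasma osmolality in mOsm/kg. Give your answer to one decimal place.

Effective osmolality excludes urea (freely permeant across cell membranes):
2·Na + glucose
= 2·164 + 7.4
= 328 + 7.4
= 335.4 mOsm/kg

335.4 mOsm/kg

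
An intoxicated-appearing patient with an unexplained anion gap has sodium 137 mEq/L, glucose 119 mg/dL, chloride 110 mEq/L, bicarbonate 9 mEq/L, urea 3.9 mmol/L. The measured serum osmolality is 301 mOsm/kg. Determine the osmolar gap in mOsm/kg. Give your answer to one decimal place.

16.5 mOsm/kg

Calculated osmolality = 2·Na + glucose/18 + urea
= 2·137 + 119/18 + 3.9
= 274 + 6.61 + 3.90
= 284.51 mOsm/kg ≈ 284.5 mOsm/kg
Osmolar gap = measured − calculated = 301 − 284.5 = 16.5 mOsm/kg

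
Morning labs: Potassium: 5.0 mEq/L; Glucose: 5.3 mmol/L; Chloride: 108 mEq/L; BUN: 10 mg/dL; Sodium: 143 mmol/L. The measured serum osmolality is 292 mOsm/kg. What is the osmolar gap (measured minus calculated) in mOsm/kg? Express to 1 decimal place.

Calculated osmolality = 2·Na + glucose + BUN/2.8
= 2·143 + 5.3 + 10/2.8
= 286 + 5.30 + 3.57
= 294.87 mOsm/kg ≈ 294.9 mOsm/kg
Osmolar gap = measured − calculated = 292 − 294.9 = -2.9 mOsm/kg

-2.9 mOsm/kg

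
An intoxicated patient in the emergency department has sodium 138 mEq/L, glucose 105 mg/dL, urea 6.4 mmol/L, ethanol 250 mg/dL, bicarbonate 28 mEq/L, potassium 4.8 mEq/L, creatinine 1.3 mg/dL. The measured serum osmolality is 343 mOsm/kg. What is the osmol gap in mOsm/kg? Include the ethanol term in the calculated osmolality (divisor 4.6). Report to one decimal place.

0.4 mOsm/kg

Calculated osmolality = 2·Na + glucose/18 + urea + ethanol/4.6
= 2·138 + 105/18 + 6.4 + 250/4.6
= 276 + 5.83 + 6.40 + 54.35
= 342.58 mOsm/kg ≈ 342.6 mOsm/kg
Osmolar gap = measured − calculated = 343 − 342.6 = 0.4 mOsm/kg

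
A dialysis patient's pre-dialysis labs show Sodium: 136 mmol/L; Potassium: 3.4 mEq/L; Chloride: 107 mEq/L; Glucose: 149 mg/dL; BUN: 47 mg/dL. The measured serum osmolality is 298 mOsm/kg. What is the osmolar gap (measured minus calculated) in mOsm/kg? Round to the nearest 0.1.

Calculated osmolality = 2·Na + glucose/18 + BUN/2.8
= 2·136 + 149/18 + 47/2.8
= 272 + 8.28 + 16.79
= 297.07 mOsm/kg ≈ 297.1 mOsm/kg
Osmolar gap = measured − calculated = 298 − 297.1 = 0.9 mOsm/kg

0.9 mOsm/kg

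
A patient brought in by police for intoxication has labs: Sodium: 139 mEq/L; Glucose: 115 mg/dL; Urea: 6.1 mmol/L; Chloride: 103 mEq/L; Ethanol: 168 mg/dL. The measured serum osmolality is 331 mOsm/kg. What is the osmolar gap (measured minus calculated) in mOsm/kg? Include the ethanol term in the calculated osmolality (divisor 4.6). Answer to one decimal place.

Calculated osmolality = 2·Na + glucose/18 + urea + ethanol/4.6
= 2·139 + 115/18 + 6.1 + 168/4.6
= 278 + 6.39 + 6.10 + 36.52
= 327.01 mOsm/kg ≈ 327.0 mOsm/kg
Osmolar gap = measured − calculated = 331 − 327.0 = 4.0 mOsm/kg

4.0 mOsm/kg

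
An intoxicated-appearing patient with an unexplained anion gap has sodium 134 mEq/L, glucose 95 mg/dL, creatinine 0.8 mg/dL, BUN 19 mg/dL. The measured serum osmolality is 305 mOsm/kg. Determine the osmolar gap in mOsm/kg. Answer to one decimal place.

Calculated osmolality = 2·Na + glucose/18 + BUN/2.8
= 2·134 + 95/18 + 19/2.8
= 268 + 5.28 + 6.79
= 280.07 mOsm/kg ≈ 280.1 mOsm/kg
Osmolar gap = measured − calculated = 305 − 280.1 = 24.9 mOsm/kg

24.9 mOsm/kg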